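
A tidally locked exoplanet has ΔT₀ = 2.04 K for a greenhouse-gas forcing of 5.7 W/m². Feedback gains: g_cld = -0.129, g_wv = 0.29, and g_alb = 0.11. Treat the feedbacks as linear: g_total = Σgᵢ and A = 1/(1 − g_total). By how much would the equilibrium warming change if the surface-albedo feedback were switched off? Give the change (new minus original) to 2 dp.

-0.37 K

Original: g = 0.271, ΔT = 2.04/(1−0.271) = 2.7984 K.
Without surface-albedo: g' = 0.161, ΔT' = 2.04/(1−0.161) = 2.4315 K.
Change = 2.4315 − 2.7984 = -0.37 K.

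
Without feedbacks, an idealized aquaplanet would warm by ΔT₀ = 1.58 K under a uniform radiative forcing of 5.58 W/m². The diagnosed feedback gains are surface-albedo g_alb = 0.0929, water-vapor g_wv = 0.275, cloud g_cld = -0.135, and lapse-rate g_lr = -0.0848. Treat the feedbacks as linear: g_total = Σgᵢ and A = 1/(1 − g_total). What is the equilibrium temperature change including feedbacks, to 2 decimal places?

1.85 K

Total gain g = 0.0929 + 0.275 − 0.135 − 0.0848 = 0.1481.
Amplification A = 1/(1 − 0.1481) = 1.174.
ΔT = 1.58 × 1.174 = 1.85 K.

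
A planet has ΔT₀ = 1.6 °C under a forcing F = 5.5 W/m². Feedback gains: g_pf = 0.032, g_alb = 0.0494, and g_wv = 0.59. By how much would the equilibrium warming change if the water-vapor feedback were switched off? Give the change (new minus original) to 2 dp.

Original: g = 0.6714, ΔT = 1.6/(1−0.6714) = 4.8691 °C.
Without water-vapor: g' = 0.0814, ΔT' = 1.6/(1−0.0814) = 1.7418 °C.
Change = 1.7418 − 4.8691 = -3.13 °C.

-3.13 °C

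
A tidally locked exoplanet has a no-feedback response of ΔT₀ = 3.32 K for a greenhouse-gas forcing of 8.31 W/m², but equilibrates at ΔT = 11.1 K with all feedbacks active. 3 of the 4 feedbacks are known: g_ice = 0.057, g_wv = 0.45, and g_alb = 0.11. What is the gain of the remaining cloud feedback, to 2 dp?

0.08

Amplification A = ΔT/ΔT₀ = 11.1/3.32 = 3.343.
Total gain g = 1 − 1/A = 1 − 1/3.343 = 0.7009.
Known gains sum to 0.057 + 0.45 + 0.11 = 0.617.
g_cld = 0.7009 − 0.617 = 0.08.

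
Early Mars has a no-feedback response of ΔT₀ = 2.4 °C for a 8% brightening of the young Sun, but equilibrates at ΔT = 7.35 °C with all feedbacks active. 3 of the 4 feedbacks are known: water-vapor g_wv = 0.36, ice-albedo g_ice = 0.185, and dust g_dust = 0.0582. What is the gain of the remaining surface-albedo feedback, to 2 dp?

0.07

Amplification A = ΔT/ΔT₀ = 7.35/2.4 = 3.062.
Total gain g = 1 − 1/A = 1 − 1/3.062 = 0.6734.
Known gains sum to 0.36 + 0.185 + 0.0582 = 0.6032.
g_alb = 0.6734 − 0.6032 = 0.07.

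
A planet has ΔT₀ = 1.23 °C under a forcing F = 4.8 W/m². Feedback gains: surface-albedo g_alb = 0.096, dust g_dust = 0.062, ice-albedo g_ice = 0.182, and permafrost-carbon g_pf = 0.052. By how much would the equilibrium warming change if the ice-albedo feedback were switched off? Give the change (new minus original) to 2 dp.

Original: g = 0.392, ΔT = 1.23/(1−0.392) = 2.0230 °C.
Without ice-albedo: g' = 0.21, ΔT' = 1.23/(1−0.21) = 1.5570 °C.
Change = 1.5570 − 2.0230 = -0.47 °C.

-0.47 °C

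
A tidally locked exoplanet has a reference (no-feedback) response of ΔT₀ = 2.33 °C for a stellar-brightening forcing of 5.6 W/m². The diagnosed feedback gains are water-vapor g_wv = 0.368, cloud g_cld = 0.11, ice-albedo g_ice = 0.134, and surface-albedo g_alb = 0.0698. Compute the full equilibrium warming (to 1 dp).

Total gain g = 0.368 + 0.11 + 0.134 + 0.0698 = 0.6818.
Amplification A = 1/(1 − 0.6818) = 3.143.
ΔT = 2.33 × 3.143 = 7.3 °C.

7.3 °C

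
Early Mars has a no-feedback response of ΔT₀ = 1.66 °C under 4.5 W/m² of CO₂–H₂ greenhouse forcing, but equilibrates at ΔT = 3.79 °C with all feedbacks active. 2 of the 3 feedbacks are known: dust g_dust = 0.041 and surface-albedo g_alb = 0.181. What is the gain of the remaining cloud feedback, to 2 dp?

0.34

Amplification A = ΔT/ΔT₀ = 3.79/1.66 = 2.283.
Total gain g = 1 − 1/A = 1 − 1/2.283 = 0.562.
Known gains sum to 0.041 + 0.181 = 0.222.
g_cld = 0.562 − 0.222 = 0.34.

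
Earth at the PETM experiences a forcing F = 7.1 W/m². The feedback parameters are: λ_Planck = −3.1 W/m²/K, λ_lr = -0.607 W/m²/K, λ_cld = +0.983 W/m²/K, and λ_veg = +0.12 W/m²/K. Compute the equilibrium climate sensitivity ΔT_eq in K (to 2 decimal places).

Net feedback parameter λ = (−3.1) + (-0.607) + (+0.983) + (+0.12) = -2.604 W/m²/K.
ΔT = −F/λ = −7.1/(-2.604) = 2.73 K.

2.73 K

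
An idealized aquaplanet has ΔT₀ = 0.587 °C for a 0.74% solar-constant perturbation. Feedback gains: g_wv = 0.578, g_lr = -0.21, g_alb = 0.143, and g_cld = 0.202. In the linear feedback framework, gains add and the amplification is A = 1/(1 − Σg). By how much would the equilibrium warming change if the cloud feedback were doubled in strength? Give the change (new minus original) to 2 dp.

Original: g = 0.713, ΔT = 0.587/(1−0.713) = 2.0453 °C.
With doubled cloud: g' = 0.915, ΔT' = 0.587/(1−0.915) = 6.9059 °C.
Change = 6.9059 − 2.0453 = 4.86 °C.

4.86 °C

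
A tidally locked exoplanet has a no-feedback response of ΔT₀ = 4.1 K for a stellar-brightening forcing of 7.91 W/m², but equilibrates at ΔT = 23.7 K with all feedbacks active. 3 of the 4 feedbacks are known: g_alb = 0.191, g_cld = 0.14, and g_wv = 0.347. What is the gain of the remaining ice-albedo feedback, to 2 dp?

Amplification A = ΔT/ΔT₀ = 23.7/4.1 = 5.78.
Total gain g = 1 − 1/A = 1 − 1/5.78 = 0.827.
Known gains sum to 0.191 + 0.14 + 0.347 = 0.678.
g_ice = 0.827 − 0.678 = 0.15.

0.15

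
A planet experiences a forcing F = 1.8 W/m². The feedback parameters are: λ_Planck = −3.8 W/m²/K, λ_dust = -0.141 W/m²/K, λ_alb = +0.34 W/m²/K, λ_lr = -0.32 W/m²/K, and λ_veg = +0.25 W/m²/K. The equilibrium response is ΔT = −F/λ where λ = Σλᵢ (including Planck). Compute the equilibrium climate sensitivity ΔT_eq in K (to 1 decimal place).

Net feedback parameter λ = (−3.8) + (-0.141) + (+0.34) + (-0.32) + (+0.25) = -3.671 W/m²/K.
ΔT = −F/λ = −1.8/(-3.671) = 0.5 K.

0.5 K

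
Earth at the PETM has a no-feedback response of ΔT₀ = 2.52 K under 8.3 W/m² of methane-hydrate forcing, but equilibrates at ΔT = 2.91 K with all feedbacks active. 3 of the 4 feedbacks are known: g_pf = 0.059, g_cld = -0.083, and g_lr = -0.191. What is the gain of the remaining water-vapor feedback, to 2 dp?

Amplification A = ΔT/ΔT₀ = 2.91/2.52 = 1.155.
Total gain g = 1 − 1/A = 1 − 1/1.155 = 0.1342.
Known gains sum to 0.059 − 0.083 − 0.191 = -0.215.
g_wv = 0.1342 + 0.215 = 0.35.

0.35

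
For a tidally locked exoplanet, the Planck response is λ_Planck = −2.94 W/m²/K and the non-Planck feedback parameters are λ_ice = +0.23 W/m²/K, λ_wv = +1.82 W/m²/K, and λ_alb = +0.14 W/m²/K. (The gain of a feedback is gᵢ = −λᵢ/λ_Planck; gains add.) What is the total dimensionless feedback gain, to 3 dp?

Convert to gains: g_ice = 0.23/2.94 = 0.07823; g_wv = 1.82/2.94 = 0.619; g_alb = 0.14/2.94 = 0.04762.
Total gain g = 0.74485.

0.745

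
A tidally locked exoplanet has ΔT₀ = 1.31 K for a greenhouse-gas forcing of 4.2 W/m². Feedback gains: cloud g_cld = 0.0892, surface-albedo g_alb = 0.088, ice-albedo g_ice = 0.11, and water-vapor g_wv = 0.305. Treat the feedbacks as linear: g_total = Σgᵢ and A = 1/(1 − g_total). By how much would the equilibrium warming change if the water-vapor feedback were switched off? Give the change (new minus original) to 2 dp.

Original: g = 0.5922, ΔT = 1.31/(1−0.5922) = 3.2124 K.
Without water-vapor: g' = 0.2872, ΔT' = 1.31/(1−0.2872) = 1.8378 K.
Change = 1.8378 − 3.2124 = -1.37 K.

-1.37 K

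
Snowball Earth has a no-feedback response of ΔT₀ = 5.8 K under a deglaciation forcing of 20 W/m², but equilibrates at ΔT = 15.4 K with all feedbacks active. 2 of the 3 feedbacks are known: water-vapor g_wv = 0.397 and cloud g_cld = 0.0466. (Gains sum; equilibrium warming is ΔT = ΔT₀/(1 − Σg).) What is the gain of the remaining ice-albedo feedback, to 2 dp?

Amplification A = ΔT/ΔT₀ = 15.4/5.8 = 2.655.
Total gain g = 1 − 1/A = 1 − 1/2.655 = 0.6234.
Known gains sum to 0.397 + 0.0466 = 0.4436.
g_ice = 0.6234 − 0.4436 = 0.18.

0.18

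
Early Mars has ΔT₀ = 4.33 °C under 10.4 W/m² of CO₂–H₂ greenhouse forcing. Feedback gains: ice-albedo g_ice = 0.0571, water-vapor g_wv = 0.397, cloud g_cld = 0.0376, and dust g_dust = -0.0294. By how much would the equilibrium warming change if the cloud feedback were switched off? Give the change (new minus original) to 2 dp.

-0.53 °C

Original: g = 0.4623, ΔT = 4.33/(1−0.4623) = 8.0528 °C.
Without cloud: g' = 0.4247, ΔT' = 4.33/(1−0.4247) = 7.5265 °C.
Change = 7.5265 − 8.0528 = -0.53 °C.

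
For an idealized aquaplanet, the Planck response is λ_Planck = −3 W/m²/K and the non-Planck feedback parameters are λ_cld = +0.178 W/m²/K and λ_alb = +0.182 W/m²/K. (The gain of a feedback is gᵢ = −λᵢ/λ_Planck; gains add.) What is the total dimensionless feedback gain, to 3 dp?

Convert to gains: g_cld = 0.178/3 = 0.05933; g_alb = 0.182/3 = 0.06067.
Total gain g = 0.12.

0.120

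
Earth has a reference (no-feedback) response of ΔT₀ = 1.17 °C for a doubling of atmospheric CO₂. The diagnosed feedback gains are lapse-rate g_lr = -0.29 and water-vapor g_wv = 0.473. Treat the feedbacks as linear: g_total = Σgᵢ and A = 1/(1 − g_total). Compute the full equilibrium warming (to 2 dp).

1.43 °C

Total gain g = -0.29 + 0.473 = 0.183.
Amplification A = 1/(1 − 0.183) = 1.224.
ΔT = 1.17 × 1.224 = 1.43 °C.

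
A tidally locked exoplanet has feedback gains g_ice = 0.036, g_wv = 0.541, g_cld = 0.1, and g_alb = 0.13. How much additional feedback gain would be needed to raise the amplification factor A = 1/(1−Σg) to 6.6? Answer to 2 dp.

0.04

Current total gain = 0.807.
Target gain for A = 6.6: g* = 1 − 1/6.6 = 0.8485.
Additional gain needed = 0.8485 − 0.807 = 0.04.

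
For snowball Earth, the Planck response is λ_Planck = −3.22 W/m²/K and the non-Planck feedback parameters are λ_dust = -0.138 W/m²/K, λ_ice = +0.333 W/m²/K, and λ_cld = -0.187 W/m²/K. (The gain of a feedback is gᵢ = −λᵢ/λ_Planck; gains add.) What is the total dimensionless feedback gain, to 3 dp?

0.002

Convert to gains: g_dust = -0.138/3.22 = -0.04286; g_ice = 0.333/3.22 = 0.1034; g_cld = -0.187/3.22 = -0.05807.
Total gain g = 0.00247.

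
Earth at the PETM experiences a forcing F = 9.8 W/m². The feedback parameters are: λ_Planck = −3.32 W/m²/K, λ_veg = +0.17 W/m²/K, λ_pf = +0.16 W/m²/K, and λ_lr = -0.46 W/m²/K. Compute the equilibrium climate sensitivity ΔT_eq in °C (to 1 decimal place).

Net feedback parameter λ = (−3.32) + (+0.17) + (+0.16) + (-0.46) = -3.45 W/m²/K.
ΔT = −F/λ = −9.8/(-3.45) = 2.8 °C.

2.8 °C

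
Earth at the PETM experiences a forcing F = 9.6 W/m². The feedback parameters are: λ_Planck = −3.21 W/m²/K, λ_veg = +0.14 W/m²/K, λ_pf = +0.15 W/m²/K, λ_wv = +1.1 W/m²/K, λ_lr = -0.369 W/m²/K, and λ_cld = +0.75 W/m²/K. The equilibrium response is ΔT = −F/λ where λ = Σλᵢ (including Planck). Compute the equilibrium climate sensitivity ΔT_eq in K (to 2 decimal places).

6.67 K

Net feedback parameter λ = (−3.21) + (+0.14) + (+0.15) + (+1.1) + (-0.369) + (+0.75) = -1.439 W/m²/K.
ΔT = −F/λ = −9.6/(-1.439) = 6.67 K.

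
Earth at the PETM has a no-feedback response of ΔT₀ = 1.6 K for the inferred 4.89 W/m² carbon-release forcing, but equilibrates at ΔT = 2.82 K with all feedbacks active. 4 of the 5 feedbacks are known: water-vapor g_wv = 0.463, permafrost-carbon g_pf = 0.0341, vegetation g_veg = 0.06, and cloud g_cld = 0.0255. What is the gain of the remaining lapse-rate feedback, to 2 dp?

Amplification A = ΔT/ΔT₀ = 2.82/1.6 = 1.762.
Total gain g = 1 − 1/A = 1 − 1/1.762 = 0.4325.
Known gains sum to 0.463 + 0.0341 + 0.06 + 0.0255 = 0.5826.
g_lr = 0.4325 − 0.5826 = -0.15.

-0.15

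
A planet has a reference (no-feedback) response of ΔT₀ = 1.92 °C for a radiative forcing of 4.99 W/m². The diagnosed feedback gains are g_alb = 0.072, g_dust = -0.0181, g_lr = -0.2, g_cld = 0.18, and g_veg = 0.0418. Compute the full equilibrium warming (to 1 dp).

Total gain g = 0.072 − 0.0181 − 0.2 + 0.18 + 0.0418 = 0.0757.
Amplification A = 1/(1 − 0.0757) = 1.082.
ΔT = 1.92 × 1.082 = 2.1 °C.

2.1 °C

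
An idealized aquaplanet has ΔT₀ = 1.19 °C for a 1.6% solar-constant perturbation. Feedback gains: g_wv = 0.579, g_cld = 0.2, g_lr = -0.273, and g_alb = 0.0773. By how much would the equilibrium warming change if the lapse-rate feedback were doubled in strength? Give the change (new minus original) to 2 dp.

-1.13 °C

Original: g = 0.5833, ΔT = 1.19/(1−0.5833) = 2.8558 °C.
With doubled lapse-rate: g' = 0.3103, ΔT' = 1.19/(1−0.3103) = 1.7254 °C.
Change = 1.7254 − 2.8558 = -1.13 °C.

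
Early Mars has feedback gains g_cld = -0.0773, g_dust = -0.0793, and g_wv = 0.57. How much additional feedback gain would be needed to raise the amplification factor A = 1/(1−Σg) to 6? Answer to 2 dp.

Current total gain = 0.4134.
Target gain for A = 6: g* = 1 − 1/6 = 0.8333.
Additional gain needed = 0.8333 − 0.4134 = 0.42.

0.42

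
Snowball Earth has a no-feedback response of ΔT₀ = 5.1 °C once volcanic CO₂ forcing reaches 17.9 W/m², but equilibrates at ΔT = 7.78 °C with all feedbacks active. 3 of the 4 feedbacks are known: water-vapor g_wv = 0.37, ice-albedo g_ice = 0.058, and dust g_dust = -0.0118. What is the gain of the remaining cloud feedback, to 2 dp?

Amplification A = ΔT/ΔT₀ = 7.78/5.1 = 1.525.
Total gain g = 1 − 1/A = 1 − 1/1.525 = 0.3443.
Known gains sum to 0.37 + 0.058 − 0.0118 = 0.4162.
g_cld = 0.3443 − 0.4162 = -0.07.

-0.07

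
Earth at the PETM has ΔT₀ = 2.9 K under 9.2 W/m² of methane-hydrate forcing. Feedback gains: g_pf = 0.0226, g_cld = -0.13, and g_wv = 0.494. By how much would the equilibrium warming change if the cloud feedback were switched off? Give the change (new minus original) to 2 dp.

1.27 K

Original: g = 0.3866, ΔT = 2.9/(1−0.3866) = 4.7277 K.
Without cloud: g' = 0.5166, ΔT' = 2.9/(1−0.5166) = 5.9992 K.
Change = 5.9992 − 4.7277 = 1.27 K.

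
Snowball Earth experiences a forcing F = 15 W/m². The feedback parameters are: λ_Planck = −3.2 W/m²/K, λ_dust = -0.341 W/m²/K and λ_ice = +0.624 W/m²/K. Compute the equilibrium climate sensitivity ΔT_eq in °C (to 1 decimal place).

Net feedback parameter λ = (−3.2) + (-0.341) + (+0.624) = -2.917 W/m²/K.
ΔT = −F/λ = −15/(-2.917) = 5.1 °C.

5.1 °C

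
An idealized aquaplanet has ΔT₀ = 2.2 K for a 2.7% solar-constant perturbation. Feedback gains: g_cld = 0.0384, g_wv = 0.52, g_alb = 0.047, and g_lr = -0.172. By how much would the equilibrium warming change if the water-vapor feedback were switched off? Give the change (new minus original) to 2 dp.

-1.86 K

Original: g = 0.4334, ΔT = 2.2/(1−0.4334) = 3.8828 K.
Without water-vapor: g' = -0.0866, ΔT' = 2.2/(1+0.0866) = 2.0247 K.
Change = 2.0247 − 3.8828 = -1.86 K.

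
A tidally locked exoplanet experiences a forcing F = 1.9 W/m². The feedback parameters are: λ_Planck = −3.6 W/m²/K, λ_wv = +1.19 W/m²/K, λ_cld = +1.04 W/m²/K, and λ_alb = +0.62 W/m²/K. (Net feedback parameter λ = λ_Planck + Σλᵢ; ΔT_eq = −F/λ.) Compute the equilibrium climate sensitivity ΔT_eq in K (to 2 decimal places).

2.53 K

Net feedback parameter λ = (−3.6) + (+1.19) + (+1.04) + (+0.62) = -0.75 W/m²/K.
ΔT = −F/λ = −1.9/(-0.75) = 2.53 K.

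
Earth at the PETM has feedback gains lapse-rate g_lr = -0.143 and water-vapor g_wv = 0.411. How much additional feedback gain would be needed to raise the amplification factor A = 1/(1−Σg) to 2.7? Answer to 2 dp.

Current total gain = 0.268.
Target gain for A = 2.7: g* = 1 − 1/2.7 = 0.6296.
Additional gain needed = 0.6296 − 0.268 = 0.36.

0.36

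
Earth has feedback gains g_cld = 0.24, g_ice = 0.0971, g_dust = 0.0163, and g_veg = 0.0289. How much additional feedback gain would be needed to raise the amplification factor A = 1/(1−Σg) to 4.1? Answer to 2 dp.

Current total gain = 0.3823.
Target gain for A = 4.1: g* = 1 − 1/4.1 = 0.7561.
Additional gain needed = 0.7561 − 0.3823 = 0.37.

0.37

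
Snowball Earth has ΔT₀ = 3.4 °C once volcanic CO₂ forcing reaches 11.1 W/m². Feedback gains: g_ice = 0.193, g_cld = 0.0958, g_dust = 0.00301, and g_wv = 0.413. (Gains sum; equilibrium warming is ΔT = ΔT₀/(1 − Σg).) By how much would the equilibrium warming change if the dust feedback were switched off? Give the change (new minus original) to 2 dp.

Original: g = 0.70481, ΔT = 3.4/(1−0.70481) = 11.5180 °C.
Without dust: g' = 0.7018, ΔT' = 3.4/(1−0.7018) = 11.4017 °C.
Change = 11.4017 − 11.5180 = -0.12 °C.

-0.12 °C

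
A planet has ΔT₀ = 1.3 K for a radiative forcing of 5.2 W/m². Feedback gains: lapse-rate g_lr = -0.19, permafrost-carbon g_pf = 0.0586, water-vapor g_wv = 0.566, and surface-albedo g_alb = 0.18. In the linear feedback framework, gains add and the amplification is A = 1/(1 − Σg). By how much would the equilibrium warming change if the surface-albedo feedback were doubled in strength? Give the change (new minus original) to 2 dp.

Original: g = 0.6146, ΔT = 1.3/(1−0.6146) = 3.3731 K.
With doubled surface-albedo: g' = 0.7946, ΔT' = 1.3/(1−0.7946) = 6.3291 K.
Change = 6.3291 − 3.3731 = 2.96 K.

2.96 K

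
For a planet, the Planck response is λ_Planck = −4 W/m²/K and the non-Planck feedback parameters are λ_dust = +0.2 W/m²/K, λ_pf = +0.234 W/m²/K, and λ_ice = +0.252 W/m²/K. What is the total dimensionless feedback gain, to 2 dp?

0.17

Convert to gains: g_dust = 0.2/4 = 0.05; g_pf = 0.234/4 = 0.0585; g_ice = 0.252/4 = 0.063.
Total gain g = 0.1715.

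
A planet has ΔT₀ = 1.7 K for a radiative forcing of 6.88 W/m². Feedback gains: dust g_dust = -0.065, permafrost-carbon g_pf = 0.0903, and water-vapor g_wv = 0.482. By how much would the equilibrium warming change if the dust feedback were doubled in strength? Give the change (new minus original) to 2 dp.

-0.40 K

Original: g = 0.5073, ΔT = 1.7/(1−0.5073) = 3.4504 K.
With doubled dust: g' = 0.4423, ΔT' = 1.7/(1−0.4423) = 3.0482 K.
Change = 3.0482 − 3.4504 = -0.40 K.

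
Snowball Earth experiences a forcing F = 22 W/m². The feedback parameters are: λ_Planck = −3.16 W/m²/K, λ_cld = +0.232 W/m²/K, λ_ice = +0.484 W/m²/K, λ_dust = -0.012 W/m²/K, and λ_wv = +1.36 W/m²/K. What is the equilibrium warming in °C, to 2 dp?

20.07 °C

Net feedback parameter λ = (−3.16) + (+0.232) + (+0.484) + (-0.012) + (+1.36) = -1.096 W/m²/K.
ΔT = −F/λ = −22/(-1.096) = 20.07 °C.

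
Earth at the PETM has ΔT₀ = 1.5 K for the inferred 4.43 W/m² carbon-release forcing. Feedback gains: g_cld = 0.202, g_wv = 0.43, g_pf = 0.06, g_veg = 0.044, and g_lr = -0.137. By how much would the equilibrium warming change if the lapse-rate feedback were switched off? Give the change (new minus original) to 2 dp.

Original: g = 0.599, ΔT = 1.5/(1−0.599) = 3.7406 K.
Without lapse-rate: g' = 0.736, ΔT' = 1.5/(1−0.736) = 5.6818 K.
Change = 5.6818 − 3.7406 = 1.94 K.

1.94 K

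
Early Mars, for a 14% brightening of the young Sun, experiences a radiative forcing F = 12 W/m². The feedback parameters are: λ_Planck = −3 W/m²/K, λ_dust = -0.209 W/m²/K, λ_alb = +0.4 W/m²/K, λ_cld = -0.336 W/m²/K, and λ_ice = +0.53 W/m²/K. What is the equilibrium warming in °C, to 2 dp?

4.59 °C

Net feedback parameter λ = (−3) + (-0.209) + (+0.4) + (-0.336) + (+0.53) = -2.615 W/m²/K.
ΔT = −F/λ = −12/(-2.615) = 4.59 °C.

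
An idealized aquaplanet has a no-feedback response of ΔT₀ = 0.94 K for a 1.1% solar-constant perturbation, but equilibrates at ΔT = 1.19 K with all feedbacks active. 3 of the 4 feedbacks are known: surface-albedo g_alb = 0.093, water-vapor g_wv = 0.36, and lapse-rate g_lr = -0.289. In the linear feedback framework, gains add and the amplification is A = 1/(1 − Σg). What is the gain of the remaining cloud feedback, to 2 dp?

0.05

Amplification A = ΔT/ΔT₀ = 1.19/0.94 = 1.266.
Total gain g = 1 − 1/A = 1 − 1/1.266 = 0.2101.
Known gains sum to 0.093 + 0.36 − 0.289 = 0.164.
g_cld = 0.2101 − 0.164 = 0.05.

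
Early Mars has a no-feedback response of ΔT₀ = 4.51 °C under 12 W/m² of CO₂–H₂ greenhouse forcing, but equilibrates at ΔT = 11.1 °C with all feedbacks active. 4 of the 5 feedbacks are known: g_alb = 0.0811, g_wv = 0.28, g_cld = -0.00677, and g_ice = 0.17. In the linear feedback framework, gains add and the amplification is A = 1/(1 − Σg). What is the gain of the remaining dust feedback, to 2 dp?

0.07

Amplification A = ΔT/ΔT₀ = 11.1/4.51 = 2.461.
Total gain g = 1 − 1/A = 1 − 1/2.461 = 0.5937.
Known gains sum to 0.0811 + 0.28 − 0.00677 + 0.17 = 0.52433.
g_dust = 0.5937 − 0.52433 = 0.07.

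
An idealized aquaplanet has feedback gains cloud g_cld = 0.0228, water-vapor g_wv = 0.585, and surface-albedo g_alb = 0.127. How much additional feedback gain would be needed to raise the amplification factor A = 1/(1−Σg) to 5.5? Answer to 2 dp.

Current total gain = 0.7348.
Target gain for A = 5.5: g* = 1 − 1/5.5 = 0.8182.
Additional gain needed = 0.8182 − 0.7348 = 0.08.

0.08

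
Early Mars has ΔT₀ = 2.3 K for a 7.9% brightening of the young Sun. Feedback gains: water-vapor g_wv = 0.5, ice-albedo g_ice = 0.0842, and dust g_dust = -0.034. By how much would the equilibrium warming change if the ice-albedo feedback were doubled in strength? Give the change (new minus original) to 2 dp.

Original: g = 0.5502, ΔT = 2.3/(1−0.5502) = 5.1134 K.
With doubled ice-albedo: g' = 0.6344, ΔT' = 2.3/(1−0.6344) = 6.2910 K.
Change = 6.2910 − 5.1134 = 1.18 K.

1.18 K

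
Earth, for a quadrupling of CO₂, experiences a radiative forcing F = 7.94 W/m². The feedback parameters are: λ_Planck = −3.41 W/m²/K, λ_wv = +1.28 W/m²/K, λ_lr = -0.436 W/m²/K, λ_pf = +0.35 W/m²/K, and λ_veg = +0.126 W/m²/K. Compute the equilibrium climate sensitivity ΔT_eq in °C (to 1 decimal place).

3.8 °C

Net feedback parameter λ = (−3.41) + (+1.28) + (-0.436) + (+0.35) + (+0.126) = -2.09 W/m²/K.
ΔT = −F/λ = −7.94/(-2.09) = 3.8 °C.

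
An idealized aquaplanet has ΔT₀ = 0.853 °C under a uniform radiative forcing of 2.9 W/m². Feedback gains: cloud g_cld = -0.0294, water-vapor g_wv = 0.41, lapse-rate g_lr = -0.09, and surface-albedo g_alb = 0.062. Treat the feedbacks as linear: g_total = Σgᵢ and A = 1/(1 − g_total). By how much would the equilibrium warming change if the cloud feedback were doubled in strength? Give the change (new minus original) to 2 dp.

Original: g = 0.3526, ΔT = 0.853/(1−0.3526) = 1.3176 °C.
With doubled cloud: g' = 0.3232, ΔT' = 0.853/(1−0.3232) = 1.2603 °C.
Change = 1.2603 − 1.3176 = -0.06 °C.

-0.06 °C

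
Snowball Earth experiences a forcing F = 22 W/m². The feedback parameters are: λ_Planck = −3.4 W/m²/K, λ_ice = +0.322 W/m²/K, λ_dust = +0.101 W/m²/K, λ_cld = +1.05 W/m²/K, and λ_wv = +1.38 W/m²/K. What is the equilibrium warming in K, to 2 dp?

Net feedback parameter λ = (−3.4) + (+0.322) + (+0.101) + (+1.05) + (+1.38) = -0.547 W/m²/K.
ΔT = −F/λ = −22/(-0.547) = 40.22 K.

40.22 K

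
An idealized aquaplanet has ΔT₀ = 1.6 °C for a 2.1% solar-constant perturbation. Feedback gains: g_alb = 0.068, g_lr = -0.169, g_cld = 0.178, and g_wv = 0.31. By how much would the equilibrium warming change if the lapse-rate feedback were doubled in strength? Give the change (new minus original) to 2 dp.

Original: g = 0.387, ΔT = 1.6/(1−0.387) = 2.6101 °C.
With doubled lapse-rate: g' = 0.218, ΔT' = 1.6/(1−0.218) = 2.0460 °C.
Change = 2.0460 − 2.6101 = -0.56 °C.

-0.56 °C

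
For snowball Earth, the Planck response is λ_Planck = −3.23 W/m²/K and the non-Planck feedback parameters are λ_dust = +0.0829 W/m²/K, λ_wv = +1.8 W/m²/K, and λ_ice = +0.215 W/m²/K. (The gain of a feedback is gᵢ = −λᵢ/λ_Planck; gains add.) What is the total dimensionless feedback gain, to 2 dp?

Convert to gains: g_dust = 0.0829/3.23 = 0.02567; g_wv = 1.8/3.23 = 0.5573; g_ice = 0.215/3.23 = 0.06656.
Total gain g = 0.64953.

0.65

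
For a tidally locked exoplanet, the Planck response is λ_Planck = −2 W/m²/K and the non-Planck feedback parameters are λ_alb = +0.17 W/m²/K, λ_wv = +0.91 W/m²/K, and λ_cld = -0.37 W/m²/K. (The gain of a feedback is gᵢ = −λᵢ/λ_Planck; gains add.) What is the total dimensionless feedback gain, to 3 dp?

0.355

Convert to gains: g_alb = 0.17/2 = 0.085; g_wv = 0.91/2 = 0.455; g_cld = -0.37/2 = -0.185.
Total gain g = 0.355.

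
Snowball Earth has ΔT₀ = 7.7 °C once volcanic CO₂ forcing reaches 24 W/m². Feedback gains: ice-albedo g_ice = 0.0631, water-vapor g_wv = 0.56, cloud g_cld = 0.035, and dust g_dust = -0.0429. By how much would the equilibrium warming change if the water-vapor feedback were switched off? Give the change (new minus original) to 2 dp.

-11.86 °C

Original: g = 0.6152, ΔT = 7.7/(1−0.6152) = 20.0104 °C.
Without water-vapor: g' = 0.0552, ΔT' = 7.7/(1−0.0552) = 8.1499 °C.
Change = 8.1499 − 20.0104 = -11.86 °C.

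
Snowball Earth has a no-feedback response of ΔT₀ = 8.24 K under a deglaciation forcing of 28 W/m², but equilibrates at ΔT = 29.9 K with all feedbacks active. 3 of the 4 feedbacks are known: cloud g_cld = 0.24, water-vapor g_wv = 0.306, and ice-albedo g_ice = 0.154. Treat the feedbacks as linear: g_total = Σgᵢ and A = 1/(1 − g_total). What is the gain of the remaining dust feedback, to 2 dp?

Amplification A = ΔT/ΔT₀ = 29.9/8.24 = 3.629.
Total gain g = 1 − 1/A = 1 − 1/3.629 = 0.7244.
Known gains sum to 0.24 + 0.306 + 0.154 = 0.7.
g_dust = 0.7244 − 0.7 = 0.02.

0.02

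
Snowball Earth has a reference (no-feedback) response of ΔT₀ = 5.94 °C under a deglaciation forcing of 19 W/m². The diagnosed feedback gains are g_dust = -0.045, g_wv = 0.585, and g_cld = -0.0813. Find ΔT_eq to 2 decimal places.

10.97 °C

Total gain g = -0.045 + 0.585 − 0.0813 = 0.4587.
Amplification A = 1/(1 − 0.4587) = 1.847.
ΔT = 5.94 × 1.847 = 10.97 °C.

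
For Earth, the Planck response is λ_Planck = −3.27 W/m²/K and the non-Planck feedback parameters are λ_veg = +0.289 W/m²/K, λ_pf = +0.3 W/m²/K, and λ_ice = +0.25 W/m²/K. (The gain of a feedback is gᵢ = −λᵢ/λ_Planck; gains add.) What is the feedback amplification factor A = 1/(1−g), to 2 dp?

Convert to gains: g_veg = 0.289/3.27 = 0.08838; g_pf = 0.3/3.27 = 0.09174; g_ice = 0.25/3.27 = 0.07645.
Total gain g = 0.25657.
A = 1/(1 − 0.25657) = 1.35.

1.35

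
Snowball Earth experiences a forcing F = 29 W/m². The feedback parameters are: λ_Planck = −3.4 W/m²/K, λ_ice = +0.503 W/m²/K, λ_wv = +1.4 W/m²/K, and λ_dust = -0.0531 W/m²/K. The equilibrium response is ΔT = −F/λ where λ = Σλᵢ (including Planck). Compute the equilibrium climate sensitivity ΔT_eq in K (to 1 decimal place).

18.7 K

Net feedback parameter λ = (−3.4) + (+0.503) + (+1.4) + (-0.0531) = -1.5501 W/m²/K.
ΔT = −F/λ = −29/(-1.5501) = 18.7 K.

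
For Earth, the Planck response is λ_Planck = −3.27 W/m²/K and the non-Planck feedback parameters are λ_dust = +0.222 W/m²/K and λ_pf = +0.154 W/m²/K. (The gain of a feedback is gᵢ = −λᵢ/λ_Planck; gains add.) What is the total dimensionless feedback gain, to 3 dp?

Convert to gains: g_dust = 0.222/3.27 = 0.06789; g_pf = 0.154/3.27 = 0.04709.
Total gain g = 0.11498.

0.115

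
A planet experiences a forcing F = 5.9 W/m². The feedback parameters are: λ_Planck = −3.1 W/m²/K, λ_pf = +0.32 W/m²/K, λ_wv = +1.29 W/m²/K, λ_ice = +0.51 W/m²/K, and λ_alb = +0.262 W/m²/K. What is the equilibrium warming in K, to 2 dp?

8.22 K

Net feedback parameter λ = (−3.1) + (+0.32) + (+1.29) + (+0.51) + (+0.262) = -0.718 W/m²/K.
ΔT = −F/λ = −5.9/(-0.718) = 8.22 K.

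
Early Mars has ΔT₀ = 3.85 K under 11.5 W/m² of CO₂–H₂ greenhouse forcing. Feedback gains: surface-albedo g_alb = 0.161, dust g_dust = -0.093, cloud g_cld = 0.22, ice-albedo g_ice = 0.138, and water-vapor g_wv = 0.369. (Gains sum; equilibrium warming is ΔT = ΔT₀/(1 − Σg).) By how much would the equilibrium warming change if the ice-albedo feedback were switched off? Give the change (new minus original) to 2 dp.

Original: g = 0.795, ΔT = 3.85/(1−0.795) = 18.7805 K.
Without ice-albedo: g' = 0.657, ΔT' = 3.85/(1−0.657) = 11.2245 K.
Change = 11.2245 − 18.7805 = -7.56 K.

-7.56 K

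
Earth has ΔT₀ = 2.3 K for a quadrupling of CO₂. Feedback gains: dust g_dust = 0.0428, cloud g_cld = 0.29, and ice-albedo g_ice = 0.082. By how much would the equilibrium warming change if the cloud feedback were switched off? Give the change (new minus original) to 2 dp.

-1.30 K

Original: g = 0.4148, ΔT = 2.3/(1−0.4148) = 3.9303 K.
Without cloud: g' = 0.1248, ΔT' = 2.3/(1−0.1248) = 2.6280 K.
Change = 2.6280 − 3.9303 = -1.30 K.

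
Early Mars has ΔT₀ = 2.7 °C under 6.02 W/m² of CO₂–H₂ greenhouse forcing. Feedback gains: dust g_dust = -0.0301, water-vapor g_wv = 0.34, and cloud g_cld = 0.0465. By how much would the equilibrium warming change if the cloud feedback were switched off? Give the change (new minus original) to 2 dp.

Original: g = 0.3564, ΔT = 2.7/(1−0.3564) = 4.1952 °C.
Without cloud: g' = 0.3099, ΔT' = 2.7/(1−0.3099) = 3.9125 °C.
Change = 3.9125 − 4.1952 = -0.28 °C.

-0.28 °C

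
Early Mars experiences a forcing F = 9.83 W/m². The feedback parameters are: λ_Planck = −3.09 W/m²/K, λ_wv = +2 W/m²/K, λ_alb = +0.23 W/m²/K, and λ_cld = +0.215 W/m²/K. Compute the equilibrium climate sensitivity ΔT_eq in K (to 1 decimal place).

Net feedback parameter λ = (−3.09) + (+2) + (+0.23) + (+0.215) = -0.645 W/m²/K.
ΔT = −F/λ = −9.83/(-0.645) = 15.2 K.

15.2 K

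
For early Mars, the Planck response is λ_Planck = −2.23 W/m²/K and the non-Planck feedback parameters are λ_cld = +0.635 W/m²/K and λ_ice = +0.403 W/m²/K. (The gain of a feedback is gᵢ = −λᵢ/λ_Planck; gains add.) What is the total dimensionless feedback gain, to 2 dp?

0.47

Convert to gains: g_cld = 0.635/2.23 = 0.2848; g_ice = 0.403/2.23 = 0.1807.
Total gain g = 0.4655.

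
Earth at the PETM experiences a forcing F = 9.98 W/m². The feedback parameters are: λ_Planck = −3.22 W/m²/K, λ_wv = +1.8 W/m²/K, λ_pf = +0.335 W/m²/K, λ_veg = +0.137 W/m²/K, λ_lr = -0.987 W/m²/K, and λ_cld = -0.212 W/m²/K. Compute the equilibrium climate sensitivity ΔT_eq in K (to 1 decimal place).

4.6 K

Net feedback parameter λ = (−3.22) + (+1.8) + (+0.335) + (+0.137) + (-0.987) + (-0.212) = -2.147 W/m²/K.
ΔT = −F/λ = −9.98/(-2.147) = 4.6 K.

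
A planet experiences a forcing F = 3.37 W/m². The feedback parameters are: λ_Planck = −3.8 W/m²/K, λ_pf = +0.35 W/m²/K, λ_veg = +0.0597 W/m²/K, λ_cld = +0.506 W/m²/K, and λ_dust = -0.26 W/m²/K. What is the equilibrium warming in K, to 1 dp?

1.1 K

Net feedback parameter λ = (−3.8) + (+0.35) + (+0.0597) + (+0.506) + (-0.26) = -3.1443 W/m²/K.
ΔT = −F/λ = −3.37/(-3.1443) = 1.1 K.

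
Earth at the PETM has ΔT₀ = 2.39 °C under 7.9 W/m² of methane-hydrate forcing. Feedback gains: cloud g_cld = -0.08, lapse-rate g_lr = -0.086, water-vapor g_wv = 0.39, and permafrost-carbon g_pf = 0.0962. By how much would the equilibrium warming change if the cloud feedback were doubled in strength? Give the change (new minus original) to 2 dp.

-0.37 °C

Original: g = 0.3202, ΔT = 2.39/(1−0.3202) = 3.5157 °C.
With doubled cloud: g' = 0.2402, ΔT' = 2.39/(1−0.2402) = 3.1456 °C.
Change = 3.1456 − 3.5157 = -0.37 °C.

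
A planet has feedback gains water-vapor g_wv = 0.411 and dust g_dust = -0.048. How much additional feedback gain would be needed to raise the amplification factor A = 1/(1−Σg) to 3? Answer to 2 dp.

Current total gain = 0.363.
Target gain for A = 3: g* = 1 − 1/3 = 0.6667.
Additional gain needed = 0.6667 − 0.363 = 0.30.

0.30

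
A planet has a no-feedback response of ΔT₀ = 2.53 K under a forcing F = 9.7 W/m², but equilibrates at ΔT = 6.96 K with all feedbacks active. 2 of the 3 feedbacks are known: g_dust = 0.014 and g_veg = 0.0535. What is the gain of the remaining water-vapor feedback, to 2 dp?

0.57

Amplification A = ΔT/ΔT₀ = 6.96/2.53 = 2.751.
Total gain g = 1 − 1/A = 1 − 1/2.751 = 0.6365.
Known gains sum to 0.014 + 0.0535 = 0.0675.
g_wv = 0.6365 − 0.0675 = 0.57.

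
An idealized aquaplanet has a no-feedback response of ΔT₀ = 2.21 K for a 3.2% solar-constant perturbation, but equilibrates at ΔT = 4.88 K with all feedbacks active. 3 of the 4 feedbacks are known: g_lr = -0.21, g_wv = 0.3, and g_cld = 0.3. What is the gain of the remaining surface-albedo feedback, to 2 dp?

Amplification A = ΔT/ΔT₀ = 4.88/2.21 = 2.208.
Total gain g = 1 − 1/A = 1 − 1/2.208 = 0.5471.
Known gains sum to -0.21 + 0.3 + 0.3 = 0.39.
g_alb = 0.5471 − 0.39 = 0.16.

0.16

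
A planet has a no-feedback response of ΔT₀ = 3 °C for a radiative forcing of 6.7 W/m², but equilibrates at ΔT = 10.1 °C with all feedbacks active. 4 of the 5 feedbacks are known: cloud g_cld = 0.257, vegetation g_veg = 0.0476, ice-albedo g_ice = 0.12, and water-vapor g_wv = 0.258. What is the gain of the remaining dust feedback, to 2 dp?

Amplification A = ΔT/ΔT₀ = 10.1/3 = 3.367.
Total gain g = 1 − 1/A = 1 − 1/3.367 = 0.703.
Known gains sum to 0.257 + 0.0476 + 0.12 + 0.258 = 0.6826.
g_dust = 0.703 − 0.6826 = 0.02.

0.02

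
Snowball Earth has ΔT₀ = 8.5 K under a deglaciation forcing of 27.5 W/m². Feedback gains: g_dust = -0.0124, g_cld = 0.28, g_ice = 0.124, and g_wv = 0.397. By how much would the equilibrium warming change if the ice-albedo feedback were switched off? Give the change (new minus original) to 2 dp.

Original: g = 0.7886, ΔT = 8.5/(1−0.7886) = 40.2081 K.
Without ice-albedo: g' = 0.6646, ΔT' = 8.5/(1−0.6646) = 25.3429 K.
Change = 25.3429 − 40.2081 = -14.87 K.

-14.87 K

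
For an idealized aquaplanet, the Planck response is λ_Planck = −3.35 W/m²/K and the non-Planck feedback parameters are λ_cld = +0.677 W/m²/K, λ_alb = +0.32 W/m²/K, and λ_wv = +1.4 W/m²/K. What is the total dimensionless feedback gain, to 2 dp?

Convert to gains: g_cld = 0.677/3.35 = 0.2021; g_alb = 0.32/3.35 = 0.09552; g_wv = 1.4/3.35 = 0.4179.
Total gain g = 0.71552.

0.72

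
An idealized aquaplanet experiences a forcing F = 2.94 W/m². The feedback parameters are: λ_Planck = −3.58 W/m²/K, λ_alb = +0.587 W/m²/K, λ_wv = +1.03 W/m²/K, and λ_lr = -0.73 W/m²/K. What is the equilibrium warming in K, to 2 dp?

1.09 K

Net feedback parameter λ = (−3.58) + (+0.587) + (+1.03) + (-0.73) = -2.693 W/m²/K.
ΔT = −F/λ = −2.94/(-2.693) = 1.09 K.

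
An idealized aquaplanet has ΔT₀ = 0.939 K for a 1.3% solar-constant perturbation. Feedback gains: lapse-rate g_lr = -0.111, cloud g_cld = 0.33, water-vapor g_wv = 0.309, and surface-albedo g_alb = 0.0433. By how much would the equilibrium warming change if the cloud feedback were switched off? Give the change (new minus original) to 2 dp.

-0.95 K

Original: g = 0.5713, ΔT = 0.939/(1−0.5713) = 2.1903 K.
Without cloud: g' = 0.2413, ΔT' = 0.939/(1−0.2413) = 1.2376 K.
Change = 1.2376 − 2.1903 = -0.95 K.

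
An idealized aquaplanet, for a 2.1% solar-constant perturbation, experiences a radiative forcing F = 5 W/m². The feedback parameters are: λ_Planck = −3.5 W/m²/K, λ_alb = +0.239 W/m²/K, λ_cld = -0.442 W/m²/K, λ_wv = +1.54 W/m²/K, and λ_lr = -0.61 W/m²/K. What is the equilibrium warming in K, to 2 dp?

1.80 K

Net feedback parameter λ = (−3.5) + (+0.239) + (-0.442) + (+1.54) + (-0.61) = -2.773 W/m²/K.
ΔT = −F/λ = −5/(-2.773) = 1.80 K.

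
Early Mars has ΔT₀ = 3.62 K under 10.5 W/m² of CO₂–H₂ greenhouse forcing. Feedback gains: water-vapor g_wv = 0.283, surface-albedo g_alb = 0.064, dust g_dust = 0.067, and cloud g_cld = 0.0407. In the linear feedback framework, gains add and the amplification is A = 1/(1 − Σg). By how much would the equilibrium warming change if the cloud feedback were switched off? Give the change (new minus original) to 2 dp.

Original: g = 0.4547, ΔT = 3.62/(1−0.4547) = 6.6385 K.
Without cloud: g' = 0.414, ΔT' = 3.62/(1−0.414) = 6.1775 K.
Change = 6.1775 − 6.6385 = -0.46 K.

-0.46 K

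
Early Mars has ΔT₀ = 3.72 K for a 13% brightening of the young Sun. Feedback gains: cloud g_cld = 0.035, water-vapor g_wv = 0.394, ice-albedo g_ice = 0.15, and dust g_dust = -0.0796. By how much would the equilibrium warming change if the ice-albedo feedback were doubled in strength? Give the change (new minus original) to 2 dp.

Original: g = 0.4994, ΔT = 3.72/(1−0.4994) = 7.4311 K.
With doubled ice-albedo: g' = 0.6494, ΔT' = 3.72/(1−0.6494) = 10.6104 K.
Change = 10.6104 − 7.4311 = 3.18 K.

3.18 K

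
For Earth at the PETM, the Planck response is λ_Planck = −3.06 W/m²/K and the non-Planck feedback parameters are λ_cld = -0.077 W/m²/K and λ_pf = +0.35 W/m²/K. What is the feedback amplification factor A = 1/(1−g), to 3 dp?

1.098

Convert to gains: g_cld = -0.077/3.06 = -0.02516; g_pf = 0.35/3.06 = 0.1144.
Total gain g = 0.08924.
A = 1/(1 − 0.08924) = 1.098.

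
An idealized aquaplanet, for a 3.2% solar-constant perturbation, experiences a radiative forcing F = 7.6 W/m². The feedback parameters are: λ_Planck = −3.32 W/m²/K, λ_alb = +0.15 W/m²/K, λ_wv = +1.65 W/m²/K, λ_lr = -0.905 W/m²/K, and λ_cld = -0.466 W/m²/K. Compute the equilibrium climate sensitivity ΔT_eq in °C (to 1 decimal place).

Net feedback parameter λ = (−3.32) + (+0.15) + (+1.65) + (-0.905) + (-0.466) = -2.891 W/m²/K.
ΔT = −F/λ = −7.6/(-2.891) = 2.6 °C.

2.6 °C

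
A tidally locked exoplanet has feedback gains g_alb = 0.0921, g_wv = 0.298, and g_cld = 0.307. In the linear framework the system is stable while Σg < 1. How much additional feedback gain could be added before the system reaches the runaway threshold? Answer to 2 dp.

Current total gain = 0.0921 + 0.298 + 0.307 = 0.6971.
Margin to runaway = 1 − 0.6971 = 0.30.

0.30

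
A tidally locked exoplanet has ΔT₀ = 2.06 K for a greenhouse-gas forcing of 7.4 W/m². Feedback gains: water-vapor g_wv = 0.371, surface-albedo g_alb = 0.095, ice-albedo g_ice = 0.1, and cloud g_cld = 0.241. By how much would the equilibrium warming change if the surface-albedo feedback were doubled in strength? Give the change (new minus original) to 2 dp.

10.35 K

Original: g = 0.807, ΔT = 2.06/(1−0.807) = 10.6736 K.
With doubled surface-albedo: g' = 0.902, ΔT' = 2.06/(1−0.902) = 21.0204 K.
Change = 21.0204 − 10.6736 = 10.35 K.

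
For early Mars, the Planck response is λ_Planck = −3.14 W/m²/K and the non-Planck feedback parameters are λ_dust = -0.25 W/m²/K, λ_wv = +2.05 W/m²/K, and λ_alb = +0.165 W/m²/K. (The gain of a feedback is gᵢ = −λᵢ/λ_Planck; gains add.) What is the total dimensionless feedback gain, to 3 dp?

0.626

Convert to gains: g_dust = -0.25/3.14 = -0.07962; g_wv = 2.05/3.14 = 0.6529; g_alb = 0.165/3.14 = 0.05255.
Total gain g = 0.62583.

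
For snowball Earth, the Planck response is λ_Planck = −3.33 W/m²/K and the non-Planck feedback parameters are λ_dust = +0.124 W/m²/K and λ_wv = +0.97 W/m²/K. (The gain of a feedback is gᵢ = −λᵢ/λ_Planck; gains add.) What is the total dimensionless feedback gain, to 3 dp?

0.329

Convert to gains: g_dust = 0.124/3.33 = 0.03724; g_wv = 0.97/3.33 = 0.2913.
Total gain g = 0.32854.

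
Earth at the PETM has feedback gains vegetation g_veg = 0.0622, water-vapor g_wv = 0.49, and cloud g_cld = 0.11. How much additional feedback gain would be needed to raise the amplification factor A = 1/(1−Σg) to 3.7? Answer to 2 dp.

0.07

Current total gain = 0.6622.
Target gain for A = 3.7: g* = 1 − 1/3.7 = 0.7297.
Additional gain needed = 0.7297 − 0.6622 = 0.07.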